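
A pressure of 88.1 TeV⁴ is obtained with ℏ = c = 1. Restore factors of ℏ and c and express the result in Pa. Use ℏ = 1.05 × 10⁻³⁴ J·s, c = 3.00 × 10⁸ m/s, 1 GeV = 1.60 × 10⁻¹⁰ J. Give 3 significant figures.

1.85 × 10⁵¹ Pa

Pressure is [E]/[L]³ = [E]⁴/(ℏc)³.
1 GeV⁴ → 1/(ℏc)³ × (1 GeV in J)⁴ = 2.10 × 10³⁷ Pa.
Convert the energy scale: 88.1 TeV⁴ = 8.81 × 10¹³ GeV⁴.
Result: 8.81 × 10¹³ × 2.10 × 10³⁷ = 1.85 × 10⁵¹ Pa.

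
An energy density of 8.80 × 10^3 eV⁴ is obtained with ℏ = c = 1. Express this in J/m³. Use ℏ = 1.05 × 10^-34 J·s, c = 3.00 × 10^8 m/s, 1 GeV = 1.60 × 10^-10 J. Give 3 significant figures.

[E]/[L]³ = [E]⁴/(ℏc)³; restore (ℏc)⁻³.
1 GeV⁴ → 1/(ℏc)³ × (1 GeV in J)⁴ = 2.10 × 10^37 J/m³.
Convert the energy scale: 8.80 × 10^3 eV⁴ = 8.80 × 10^-33 GeV⁴.
Result: 8.80 × 10^-33 × 2.10 × 10^37 = 1.85 × 10^5 J/m³.

1.85 × 10^5 J/m³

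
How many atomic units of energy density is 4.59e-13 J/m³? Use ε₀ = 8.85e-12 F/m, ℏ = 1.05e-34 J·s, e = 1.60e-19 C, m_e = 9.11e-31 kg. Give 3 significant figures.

atomic unit of energy density: u_au = E_h/a₀³ = m_e⁴e¹⁰/((4πε₀)⁵ℏ⁸) = 3.01e13 J/m³.
4.59e-13 / 3.01e13 = 1.52e-26

1.52e-26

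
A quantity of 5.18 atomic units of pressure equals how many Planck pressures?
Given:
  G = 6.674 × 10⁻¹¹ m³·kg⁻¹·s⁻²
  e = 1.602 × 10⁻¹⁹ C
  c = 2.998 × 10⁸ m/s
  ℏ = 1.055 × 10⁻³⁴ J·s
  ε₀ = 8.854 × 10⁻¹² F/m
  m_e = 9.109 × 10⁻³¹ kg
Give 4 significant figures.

atomic unit of pressure: P_au = E_h/a₀³ = m_e⁴e¹⁰/((4πε₀)⁵ℏ⁸) = 2.929 × 10¹³ Pa
Planck pressure: p_P = c⁷/(ℏG²) = 4.632 × 10¹¹³ Pa
5.18 × 2.929 × 10¹³ / 4.632 × 10¹¹³ = 3.275 × 10⁻¹⁰⁰

3.275 × 10⁻¹⁰⁰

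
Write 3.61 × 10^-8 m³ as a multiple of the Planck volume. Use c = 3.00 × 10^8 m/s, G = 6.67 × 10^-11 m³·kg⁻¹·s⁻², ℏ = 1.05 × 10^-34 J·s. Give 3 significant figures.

8.64 × 10^96

Planck volume: V_P = (ℏG/c³)^(3/2) = 4.18 × 10^-105 m³.
3.61 × 10^-8 / 4.18 × 10^-105 = 8.64 × 10^96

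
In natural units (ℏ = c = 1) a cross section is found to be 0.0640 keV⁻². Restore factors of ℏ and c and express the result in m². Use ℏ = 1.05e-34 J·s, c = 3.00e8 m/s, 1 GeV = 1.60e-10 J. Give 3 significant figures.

Area is [L]² = [E]⁻²·(ℏc)²; restore (ℏc)².
1 GeV⁻² → (ℏc)² × (1 GeV in J)⁻² = 3.88e-32 m².
Convert the energy scale: 0.0640 keV⁻² = 6.40e10 GeV⁻².
Result: 6.40e10 × 3.88e-32 = 2.48e-21 m².

2.48e-21 m²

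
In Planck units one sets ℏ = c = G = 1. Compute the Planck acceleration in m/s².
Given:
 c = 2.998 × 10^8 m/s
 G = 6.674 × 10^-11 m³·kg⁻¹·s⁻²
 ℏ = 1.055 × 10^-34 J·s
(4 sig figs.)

5.560 × 10^51 m/s²

a_P = √(c⁷/(ℏG))
  = √(3.092 × 10^103)
  = 5.560 × 10^51 m/s²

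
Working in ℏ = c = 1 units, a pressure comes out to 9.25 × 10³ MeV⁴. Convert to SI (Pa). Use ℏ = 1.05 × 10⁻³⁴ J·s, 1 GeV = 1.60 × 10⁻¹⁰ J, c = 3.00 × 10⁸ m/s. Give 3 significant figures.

Pressure is [E]/[L]³ = [E]⁴/(ℏc)³.
1 GeV⁴ → 1/(ℏc)³ × (1 GeV in J)⁴ = 2.10 × 10³⁷ Pa.
Convert the energy scale: 9.25 × 10³ MeV⁴ = 9.25 × 10⁻⁹ GeV⁴.
Result: 9.25 × 10⁻⁹ × 2.10 × 10³⁷ = 1.94 × 10²⁹ Pa.

1.94 × 10²⁹ Pa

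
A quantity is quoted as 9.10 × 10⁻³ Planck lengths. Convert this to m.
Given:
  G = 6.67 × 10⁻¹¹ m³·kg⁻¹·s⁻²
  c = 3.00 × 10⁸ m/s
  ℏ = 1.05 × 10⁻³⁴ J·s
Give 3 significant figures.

1.47 × 10⁻³⁷ m

One Planck length: ℓ_P = √(ℏG/c³) = 1.61 × 10⁻³⁵ m.
9.10 × 10⁻³ × 1.61 × 10⁻³⁵ m = 1.47 × 10⁻³⁷ m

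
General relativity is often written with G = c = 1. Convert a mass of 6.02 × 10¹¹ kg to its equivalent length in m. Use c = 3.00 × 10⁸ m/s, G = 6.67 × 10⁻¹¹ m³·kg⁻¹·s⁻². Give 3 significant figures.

4.46 × 10⁻¹⁶ m

In G = c = 1 units mass has dimensions of length; the conversion factor is G/c².
6.02 × 10¹¹ kg × (G/c²) = 4.46 × 10⁻¹⁶ m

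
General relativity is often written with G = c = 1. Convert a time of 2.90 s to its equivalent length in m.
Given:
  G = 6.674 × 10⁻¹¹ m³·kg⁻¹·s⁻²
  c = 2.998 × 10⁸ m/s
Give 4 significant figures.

Time → length via c.
2.90 s × (c) = 8.694 × 10⁸ m

8.694 × 10⁸ m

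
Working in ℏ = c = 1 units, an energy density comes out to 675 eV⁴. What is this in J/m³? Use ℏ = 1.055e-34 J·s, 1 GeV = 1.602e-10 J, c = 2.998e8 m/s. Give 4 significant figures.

1.405e4 J/m³

[E]/[L]³ = [E]⁴/(ℏc)³; restore (ℏc)⁻³.
1 GeV⁴ → 1/(ℏc)³ × (1 GeV in J)⁴ = 2.082e37 J/m³.
Convert the energy scale: 675 eV⁴ = 6.75e-34 GeV⁴.
Result: 6.75e-34 × 2.082e37 = 1.405e4 J/m³.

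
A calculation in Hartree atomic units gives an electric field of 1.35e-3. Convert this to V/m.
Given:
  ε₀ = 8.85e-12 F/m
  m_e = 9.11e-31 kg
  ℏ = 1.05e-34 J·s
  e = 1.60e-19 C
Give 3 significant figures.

One atomic unit of electric field: E_au = E_h/(e a₀) = m_e²e⁵/((4πε₀)³ℏ⁴) = 5.20e11 V/m.
1.35e-3 × 5.20e11 V/m = 7.03e8 V/m

7.03e8 V/m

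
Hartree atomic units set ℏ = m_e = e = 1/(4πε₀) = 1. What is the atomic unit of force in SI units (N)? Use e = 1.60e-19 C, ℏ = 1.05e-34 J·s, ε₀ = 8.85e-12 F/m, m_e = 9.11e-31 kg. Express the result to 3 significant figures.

8.33e-8 N

The unique combination of the constants set to 1 with dimensions of force is F_au = E_h/a₀ = m_e²e⁶/((4πε₀)³ℏ⁴).
E_h = 4.38e-18 J
a₀ = 5.26e-11 m
E_h/a₀ = 8.33e-8 N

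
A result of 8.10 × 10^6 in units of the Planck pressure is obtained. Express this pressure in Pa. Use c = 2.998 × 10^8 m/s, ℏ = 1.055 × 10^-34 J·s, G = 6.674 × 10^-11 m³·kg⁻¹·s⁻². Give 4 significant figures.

3.752 × 10^120 Pa

One Planck pressure: p_P = c⁷/(ℏG²) = 4.632 × 10^113 Pa.
8.10 × 10^6 × 4.632 × 10^113 Pa = 3.752 × 10^120 Pa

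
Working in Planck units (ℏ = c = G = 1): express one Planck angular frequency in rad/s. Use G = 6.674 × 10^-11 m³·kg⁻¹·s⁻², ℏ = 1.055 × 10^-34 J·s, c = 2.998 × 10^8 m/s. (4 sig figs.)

From ℏ = c = G = 1 the angular frequency scale is ω_P = √(c⁵/(ℏG)).
  = √(3.440 × 10^86)
  = 1.855 × 10^43 rad/s

1.855 × 10^43 rad/s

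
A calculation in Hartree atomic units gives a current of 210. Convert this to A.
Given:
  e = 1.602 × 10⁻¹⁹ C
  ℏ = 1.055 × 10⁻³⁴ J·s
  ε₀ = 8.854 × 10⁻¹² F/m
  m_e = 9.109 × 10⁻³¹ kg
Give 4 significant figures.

1.389 A

One atomic unit of electric current: I_au = e E_h/ℏ = m_e e⁵/((4πε₀)²ℏ³) = 6.612 × 10⁻³ A.
210 × 6.612 × 10⁻³ A = 1.389 A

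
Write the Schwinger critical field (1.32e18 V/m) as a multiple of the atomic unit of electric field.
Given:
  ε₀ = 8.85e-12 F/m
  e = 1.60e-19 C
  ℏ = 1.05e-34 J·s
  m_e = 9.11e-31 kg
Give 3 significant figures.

atomic unit of electric field: E_au = E_h/(e a₀) = m_e²e⁵/((4πε₀)³ℏ⁴) = 5.20e11 V/m.
1.32e18 / 5.20e11 = 2.54e6

2.54e6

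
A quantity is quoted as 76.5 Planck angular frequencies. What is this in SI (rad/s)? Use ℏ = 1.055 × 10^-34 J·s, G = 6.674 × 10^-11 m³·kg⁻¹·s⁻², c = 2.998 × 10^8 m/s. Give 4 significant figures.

1.419 × 10^45 rad/s

One Planck angular frequency: ω_P = √(c⁵/(ℏG)) = 1.855 × 10^43 rad/s.
76.5 × 1.855 × 10^43 rad/s = 1.419 × 10^45 rad/s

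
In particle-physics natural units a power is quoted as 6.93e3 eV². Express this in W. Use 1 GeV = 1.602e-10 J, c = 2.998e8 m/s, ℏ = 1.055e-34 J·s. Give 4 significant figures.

1.686 W

Power is [E]/[T] = [E]²/ℏ.
1 GeV² → 1/ℏ × (1 GeV in J)² = 2.433e14 W.
Convert the energy scale: 6.93e3 eV² = 6.93e-15 GeV².
Result: 6.93e-15 × 2.433e14 = 1.686 W.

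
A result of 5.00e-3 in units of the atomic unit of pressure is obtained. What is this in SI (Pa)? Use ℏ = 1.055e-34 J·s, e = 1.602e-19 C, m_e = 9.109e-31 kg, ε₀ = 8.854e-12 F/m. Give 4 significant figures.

One atomic unit of pressure: P_au = E_h/a₀³ = m_e⁴e¹⁰/((4πε₀)⁵ℏ⁸) = 2.929e13 Pa.
5.00e-3 × 2.929e13 Pa = 1.465e11 Pa

1.465e11 Pa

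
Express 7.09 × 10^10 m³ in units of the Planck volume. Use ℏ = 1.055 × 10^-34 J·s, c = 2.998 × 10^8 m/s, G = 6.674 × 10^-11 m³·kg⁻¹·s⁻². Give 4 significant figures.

Planck volume: V_P = (ℏG/c³)^(3/2) = 4.224 × 10^-105 m³.
7.09 × 10^10 / 4.224 × 10^-105 = 1.679 × 10^115

1.679 × 10^115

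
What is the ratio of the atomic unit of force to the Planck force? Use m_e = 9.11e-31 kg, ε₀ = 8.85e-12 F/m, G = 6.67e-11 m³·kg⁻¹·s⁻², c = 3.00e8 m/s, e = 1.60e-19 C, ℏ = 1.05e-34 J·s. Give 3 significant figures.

6.86e-52

atomic unit of force: F_au = E_h/a₀ = m_e²e⁶/((4πε₀)³ℏ⁴) = 8.33e-8 N
Planck force: F_P = c⁴/G = 1.21e44 N
ratio = 8.33e-8 / 1.21e44 = 6.86e-52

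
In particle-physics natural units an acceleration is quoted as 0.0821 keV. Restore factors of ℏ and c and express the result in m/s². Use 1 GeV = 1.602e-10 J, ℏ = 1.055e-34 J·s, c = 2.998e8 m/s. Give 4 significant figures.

Acceleration is [L]/[T]² = c·[E]/ℏ.
1 GeV → c/ℏ × (1 GeV in J) = 4.552e32 m/s².
Convert the energy scale: 0.0821 keV = 8.21e-8 GeV.
Result: 8.21e-8 × 4.552e32 = 3.738e25 m/s².

3.738e25 m/s²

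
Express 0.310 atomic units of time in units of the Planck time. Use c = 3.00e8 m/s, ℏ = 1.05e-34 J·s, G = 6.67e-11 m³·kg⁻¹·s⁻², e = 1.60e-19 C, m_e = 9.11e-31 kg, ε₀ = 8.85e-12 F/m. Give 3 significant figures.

atomic unit of time: τ_au = (4πε₀)²ℏ³/(m_e e⁴) = 2.40e-17 s
Planck time: t_P = √(ℏG/c⁵) = 5.37e-44 s
0.310 × 2.40e-17 / 5.37e-44 = 1.38e26

1.38e26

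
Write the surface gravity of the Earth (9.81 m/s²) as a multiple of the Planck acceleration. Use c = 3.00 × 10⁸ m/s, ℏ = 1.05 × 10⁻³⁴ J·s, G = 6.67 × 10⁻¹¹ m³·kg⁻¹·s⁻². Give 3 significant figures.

1.76 × 10⁻⁵¹

Planck acceleration: a_P = √(c⁷/(ℏG)) = 5.59 × 10⁵¹ m/s².
9.81 / 5.59 × 10⁵¹ = 1.76 × 10⁻⁵¹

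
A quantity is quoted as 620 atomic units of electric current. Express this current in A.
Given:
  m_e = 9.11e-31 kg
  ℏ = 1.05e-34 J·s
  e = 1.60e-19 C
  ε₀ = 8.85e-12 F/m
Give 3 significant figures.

One atomic unit of electric current: I_au = e E_h/ℏ = m_e e⁵/((4πε₀)²ℏ³) = 6.67e-3 A.
620 × 6.67e-3 A = 4.14 A

4.14 A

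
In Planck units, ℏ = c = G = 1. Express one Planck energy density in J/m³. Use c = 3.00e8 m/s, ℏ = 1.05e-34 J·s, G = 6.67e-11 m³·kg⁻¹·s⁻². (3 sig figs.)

From ℏ = c = G = 1 the energy density scale is u_P = c⁷/(ℏG²).
  = 2.19e59 / 4.67e-55
  = 4.68e113 J/m³

4.68e113 J/m³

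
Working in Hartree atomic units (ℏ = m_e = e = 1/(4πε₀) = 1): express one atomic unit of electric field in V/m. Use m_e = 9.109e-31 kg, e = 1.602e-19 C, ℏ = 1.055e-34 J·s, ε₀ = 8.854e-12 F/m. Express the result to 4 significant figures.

5.131e11 V/m

The unique combination of the constants set to 1 with dimensions of electric field is E_au = E_h/(e a₀) = m_e²e⁵/((4πε₀)³ℏ⁴).
E_h = 4.354e-18 J
a₀ = 5.297e-11 m
E_h/(e·a₀) = 5.131e11 V/m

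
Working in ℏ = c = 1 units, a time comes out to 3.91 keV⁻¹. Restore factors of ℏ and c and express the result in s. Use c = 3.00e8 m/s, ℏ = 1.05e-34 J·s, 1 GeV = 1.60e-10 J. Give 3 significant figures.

A time is [E]⁻¹ in ℏ=c=1; restore one factor of ℏ.
1 GeV⁻¹ → ℏ × (1 GeV in J)⁻¹ = 6.56e-25 s.
Convert the energy scale: 3.91 keV⁻¹ = 3.91e6 GeV⁻¹.
Result: 3.91e6 × 6.56e-25 = 2.57e-18 s.

2.57e-18 s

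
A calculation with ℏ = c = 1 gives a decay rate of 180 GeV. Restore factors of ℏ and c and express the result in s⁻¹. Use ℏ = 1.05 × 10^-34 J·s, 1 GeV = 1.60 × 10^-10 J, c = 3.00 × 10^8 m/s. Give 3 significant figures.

A rate is [E]/ℏ; divide by ℏ.
1 GeV → 1/ℏ × (1 GeV in J) = 1.52 × 10^24 s⁻¹.
Result: 180 × 1.52 × 10^24 = 2.74 × 10^26 s⁻¹.

2.74 × 10^26 s⁻¹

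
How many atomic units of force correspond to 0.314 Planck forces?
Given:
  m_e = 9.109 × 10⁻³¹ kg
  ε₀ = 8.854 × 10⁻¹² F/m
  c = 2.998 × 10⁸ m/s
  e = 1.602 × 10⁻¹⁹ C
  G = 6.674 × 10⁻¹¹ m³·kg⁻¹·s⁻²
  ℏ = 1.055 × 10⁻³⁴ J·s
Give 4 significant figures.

4.624 × 10⁵⁰

Planck force: F_P = c⁴/G = 1.210 × 10⁴⁴ N
atomic unit of force: F_au = E_h/a₀ = m_e²e⁶/((4πε₀)³ℏ⁴) = 8.220 × 10⁻⁸ N
0.314 × 1.210 × 10⁴⁴ / 8.220 × 10⁻⁸ = 4.624 × 10⁵⁰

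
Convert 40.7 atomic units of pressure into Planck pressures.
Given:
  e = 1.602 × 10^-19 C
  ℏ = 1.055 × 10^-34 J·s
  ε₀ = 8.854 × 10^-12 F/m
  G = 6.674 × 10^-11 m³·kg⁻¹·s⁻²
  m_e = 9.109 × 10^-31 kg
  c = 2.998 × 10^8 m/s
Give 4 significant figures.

atomic unit of pressure: P_au = E_h/a₀³ = m_e⁴e¹⁰/((4πε₀)⁵ℏ⁸) = 2.929 × 10^13 Pa
Planck pressure: p_P = c⁷/(ℏG²) = 4.632 × 10^113 Pa
40.7 × 2.929 × 10^13 / 4.632 × 10^113 = 2.574 × 10^-99

2.574 × 10^-99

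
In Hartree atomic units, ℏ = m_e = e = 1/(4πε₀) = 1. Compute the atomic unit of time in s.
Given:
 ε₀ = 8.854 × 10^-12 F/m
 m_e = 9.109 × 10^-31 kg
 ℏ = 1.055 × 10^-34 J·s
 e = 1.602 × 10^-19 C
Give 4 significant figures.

Dimensional analysis gives τ_au = (4πε₀)²ℏ³/(m_e e⁴).
E_h = 4.354 × 10^-18 J
ℏ/E_h = 2.423 × 10^-17 s

2.423 × 10^-17 s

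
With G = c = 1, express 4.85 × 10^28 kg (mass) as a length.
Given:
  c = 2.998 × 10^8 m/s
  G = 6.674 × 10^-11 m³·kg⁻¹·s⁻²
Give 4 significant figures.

In G = c = 1 units mass has dimensions of length; the conversion factor is G/c².
4.85 × 10^28 kg × (G/c²) = 36.01 m

36.01 m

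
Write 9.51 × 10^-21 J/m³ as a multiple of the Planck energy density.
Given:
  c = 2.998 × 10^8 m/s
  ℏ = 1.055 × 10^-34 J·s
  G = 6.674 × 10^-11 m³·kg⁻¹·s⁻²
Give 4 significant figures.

Planck energy density: u_P = c⁷/(ℏG²) = 4.632 × 10^113 J/m³.
9.51 × 10^-21 / 4.632 × 10^113 = 2.053 × 10^-134

2.053 × 10^-134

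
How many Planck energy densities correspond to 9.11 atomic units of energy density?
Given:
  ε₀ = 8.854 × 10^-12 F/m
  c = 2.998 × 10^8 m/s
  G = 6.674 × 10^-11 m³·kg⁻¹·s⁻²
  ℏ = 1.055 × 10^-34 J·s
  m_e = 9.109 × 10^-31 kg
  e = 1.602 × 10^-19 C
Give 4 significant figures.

atomic unit of energy density: u_au = E_h/a₀³ = m_e⁴e¹⁰/((4πε₀)⁵ℏ⁸) = 2.929 × 10^13 J/m³
Planck energy density: u_P = c⁷/(ℏG²) = 4.632 × 10^113 J/m³
9.11 × 2.929 × 10^13 / 4.632 × 10^113 = 5.761 × 10^-100

5.761 × 10^-100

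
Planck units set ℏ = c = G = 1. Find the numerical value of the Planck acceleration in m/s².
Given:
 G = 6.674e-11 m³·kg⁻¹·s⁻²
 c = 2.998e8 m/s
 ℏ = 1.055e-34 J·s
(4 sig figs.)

5.560e51 m/s²

The unique combination of the constants set to 1 with dimensions of acceleration is a_P = √(c⁷/(ℏG)).
  = √(3.092e103)
  = 5.560e51 m/s²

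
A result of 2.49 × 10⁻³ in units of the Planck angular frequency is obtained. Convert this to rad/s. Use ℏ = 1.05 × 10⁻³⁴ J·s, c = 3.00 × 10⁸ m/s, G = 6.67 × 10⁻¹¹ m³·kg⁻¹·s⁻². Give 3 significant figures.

4.64 × 10⁴⁰ rad/s

One Planck angular frequency: ω_P = √(c⁵/(ℏG)) = 1.86 × 10⁴³ rad/s.
2.49 × 10⁻³ × 1.86 × 10⁴³ rad/s = 4.64 × 10⁴⁰ rad/s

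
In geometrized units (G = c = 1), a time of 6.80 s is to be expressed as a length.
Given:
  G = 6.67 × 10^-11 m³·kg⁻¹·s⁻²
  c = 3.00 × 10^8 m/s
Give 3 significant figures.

2.04 × 10^9 m

Time → length via c.
6.80 s × (c) = 2.04 × 10^9 m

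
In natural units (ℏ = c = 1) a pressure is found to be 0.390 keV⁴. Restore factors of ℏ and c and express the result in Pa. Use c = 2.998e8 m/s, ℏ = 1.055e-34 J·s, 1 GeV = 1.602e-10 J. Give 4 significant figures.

Pressure is [E]/[L]³ = [E]⁴/(ℏc)³.
1 GeV⁴ → 1/(ℏc)³ × (1 GeV in J)⁴ = 2.082e37 Pa.
Convert the energy scale: 0.390 keV⁴ = 3.90e-25 GeV⁴.
Result: 3.90e-25 × 2.082e37 = 8.118e12 Pa.

8.118e12 Pa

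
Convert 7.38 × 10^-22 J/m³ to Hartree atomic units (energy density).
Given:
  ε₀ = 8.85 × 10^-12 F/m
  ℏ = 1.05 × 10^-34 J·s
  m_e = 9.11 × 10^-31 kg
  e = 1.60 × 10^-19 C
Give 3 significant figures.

atomic unit of energy density: u_au = E_h/a₀³ = m_e⁴e¹⁰/((4πε₀)⁵ℏ⁸) = 3.01 × 10^13 J/m³.
7.38 × 10^-22 / 3.01 × 10^13 = 2.45 × 10^-35

2.45 × 10^-35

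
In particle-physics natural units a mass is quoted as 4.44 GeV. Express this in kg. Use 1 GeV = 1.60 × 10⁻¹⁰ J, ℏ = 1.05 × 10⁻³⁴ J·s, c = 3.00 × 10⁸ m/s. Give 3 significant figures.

7.89 × 10⁻²⁷ kg

Mass is [E]/c²; divide by c².
1 GeV → 1/c² × (1 GeV in J) = 1.78 × 10⁻²⁷ kg.
Result: 4.44 × 1.78 × 10⁻²⁷ = 7.89 × 10⁻²⁷ kg.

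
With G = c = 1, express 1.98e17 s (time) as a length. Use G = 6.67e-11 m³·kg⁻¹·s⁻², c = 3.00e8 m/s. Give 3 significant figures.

5.94e25 m

Time → length via c.
1.98e17 s × (c) = 5.94e25 m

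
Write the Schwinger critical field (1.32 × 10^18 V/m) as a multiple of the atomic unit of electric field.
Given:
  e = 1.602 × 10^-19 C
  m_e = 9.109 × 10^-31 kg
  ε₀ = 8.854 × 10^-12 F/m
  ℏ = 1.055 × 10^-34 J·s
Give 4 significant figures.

atomic unit of electric field: E_au = E_h/(e a₀) = m_e²e⁵/((4πε₀)³ℏ⁴) = 5.131 × 10^11 V/m.
1.32 × 10^18 / 5.131 × 10^11 = 2.573 × 10^6

2.573 × 10^6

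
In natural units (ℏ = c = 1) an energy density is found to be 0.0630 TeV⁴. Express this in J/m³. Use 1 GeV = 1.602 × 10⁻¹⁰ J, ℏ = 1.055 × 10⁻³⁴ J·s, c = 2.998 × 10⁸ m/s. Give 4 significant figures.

1.311 × 10⁴⁸ J/m³

[E]/[L]³ = [E]⁴/(ℏc)³; restore (ℏc)⁻³.
1 GeV⁴ → 1/(ℏc)³ × (1 GeV in J)⁴ = 2.082 × 10³⁷ J/m³.
Convert the energy scale: 0.0630 TeV⁴ = 6.30 × 10¹⁰ GeV⁴.
Result: 6.30 × 10¹⁰ × 2.082 × 10³⁷ = 1.311 × 10⁴⁸ J/m³.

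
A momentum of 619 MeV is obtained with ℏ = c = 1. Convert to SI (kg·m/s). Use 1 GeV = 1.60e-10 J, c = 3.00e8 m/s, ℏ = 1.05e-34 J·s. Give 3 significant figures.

Momentum is [E]/c; divide by c.
1 GeV → 1/c × (1 GeV in J) = 5.33e-19 kg·m/s.
Convert the energy scale: 619 MeV = 0.619 GeV.
Result: 0.619 × 5.33e-19 = 3.30e-19 kg·m/s.

3.30e-19 kg·m/s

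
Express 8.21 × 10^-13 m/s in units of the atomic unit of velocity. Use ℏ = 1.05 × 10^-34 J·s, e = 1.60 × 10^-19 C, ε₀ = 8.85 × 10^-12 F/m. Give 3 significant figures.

atomic unit of velocity: v_au = e²/(4πε₀ℏ) = 2.19 × 10^6 m/s.
8.21 × 10^-13 / 2.19 × 10^6 = 3.74 × 10^-19

3.74 × 10^-19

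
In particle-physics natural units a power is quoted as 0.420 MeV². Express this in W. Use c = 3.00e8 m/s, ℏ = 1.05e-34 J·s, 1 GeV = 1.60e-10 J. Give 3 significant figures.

Power is [E]/[T] = [E]²/ℏ.
1 GeV² → 1/ℏ × (1 GeV in J)² = 2.44e14 W.
Convert the energy scale: 0.420 MeV² = 4.20e-7 GeV².
Result: 4.20e-7 × 2.44e14 = 1.02e8 W.

1.02e8 W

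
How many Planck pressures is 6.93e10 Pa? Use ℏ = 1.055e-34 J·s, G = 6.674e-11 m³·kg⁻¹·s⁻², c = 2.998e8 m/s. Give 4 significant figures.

1.496e-103

Planck pressure: p_P = c⁷/(ℏG²) = 4.632e113 Pa.
6.93e10 / 4.632e113 = 1.496e-103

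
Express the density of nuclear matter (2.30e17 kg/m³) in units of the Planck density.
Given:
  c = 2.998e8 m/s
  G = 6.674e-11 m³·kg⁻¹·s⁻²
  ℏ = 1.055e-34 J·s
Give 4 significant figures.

4.463e-80

Planck density: ρ_P = c⁵/(ℏG²) = 5.154e96 kg/m³.
2.30e17 / 5.154e96 = 4.463e-80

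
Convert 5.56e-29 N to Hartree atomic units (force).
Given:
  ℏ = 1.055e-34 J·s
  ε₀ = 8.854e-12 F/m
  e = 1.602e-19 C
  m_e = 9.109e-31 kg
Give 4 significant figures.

6.764e-22

atomic unit of force: F_au = E_h/a₀ = m_e²e⁶/((4πε₀)³ℏ⁴) = 8.220e-8 N.
5.56e-29 / 8.220e-8 = 6.764e-22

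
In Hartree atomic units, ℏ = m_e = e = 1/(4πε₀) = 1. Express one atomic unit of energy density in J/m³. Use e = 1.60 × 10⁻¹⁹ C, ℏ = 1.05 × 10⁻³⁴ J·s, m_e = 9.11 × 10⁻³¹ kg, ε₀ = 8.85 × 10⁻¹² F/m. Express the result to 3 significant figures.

3.01 × 10¹³ J/m³

The unique combination of the constants set to 1 with dimensions of energy density is u_au = E_h/a₀³ = m_e⁴e¹⁰/((4πε₀)⁵ℏ⁸).
E_h = 4.38 × 10⁻¹⁸ J
a₀ = 5.26 × 10⁻¹¹ m
E_h/a₀³ = 3.01 × 10¹³ J/m³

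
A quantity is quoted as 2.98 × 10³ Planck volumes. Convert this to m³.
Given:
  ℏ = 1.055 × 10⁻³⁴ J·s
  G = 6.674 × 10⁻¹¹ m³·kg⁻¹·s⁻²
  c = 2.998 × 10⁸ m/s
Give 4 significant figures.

One Planck volume: V_P = (ℏG/c³)^(3/2) = 4.224 × 10⁻¹⁰⁵ m³.
2.98 × 10³ × 4.224 × 10⁻¹⁰⁵ m³ = 1.259 × 10⁻¹⁰¹ m³

1.259 × 10⁻¹⁰¹ m³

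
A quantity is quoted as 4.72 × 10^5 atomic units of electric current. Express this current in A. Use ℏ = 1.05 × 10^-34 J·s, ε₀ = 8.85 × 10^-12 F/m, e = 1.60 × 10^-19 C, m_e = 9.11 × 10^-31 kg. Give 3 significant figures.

3.15 × 10^3 A

One atomic unit of electric current: I_au = e E_h/ℏ = m_e e⁵/((4πε₀)²ℏ³) = 6.67 × 10^-3 A.
4.72 × 10^5 × 6.67 × 10^-3 A = 3.15 × 10^3 A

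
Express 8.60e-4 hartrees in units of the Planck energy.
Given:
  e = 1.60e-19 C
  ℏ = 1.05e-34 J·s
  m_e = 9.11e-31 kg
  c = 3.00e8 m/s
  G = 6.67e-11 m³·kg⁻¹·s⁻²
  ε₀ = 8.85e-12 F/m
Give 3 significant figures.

1.93e-30

hartree: E_h = m_e e⁴/(4πε₀ℏ)² = 4.38e-18 J
Planck energy: E_P = √(ℏc⁵/G) = 1.96e9 J
8.60e-4 × 4.38e-18 / 1.96e9 = 1.93e-30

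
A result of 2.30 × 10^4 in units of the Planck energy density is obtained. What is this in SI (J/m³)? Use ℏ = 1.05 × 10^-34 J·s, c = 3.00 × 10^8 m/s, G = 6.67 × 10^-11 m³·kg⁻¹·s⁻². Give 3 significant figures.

One Planck energy density: u_P = c⁷/(ℏG²) = 4.68 × 10^113 J/m³.
2.30 × 10^4 × 4.68 × 10^113 J/m³ = 1.08 × 10^118 J/m³

1.08 × 10^118 J/m³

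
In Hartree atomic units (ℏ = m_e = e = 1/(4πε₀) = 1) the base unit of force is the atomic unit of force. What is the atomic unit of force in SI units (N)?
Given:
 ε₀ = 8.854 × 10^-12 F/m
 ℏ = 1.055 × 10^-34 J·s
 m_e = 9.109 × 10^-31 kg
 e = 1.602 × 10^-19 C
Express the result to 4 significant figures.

F_au = E_h/a₀ = m_e²e⁶/((4πε₀)³ℏ⁴)
E_h = 4.354 × 10^-18 J
a₀ = 5.297 × 10^-11 m
E_h/a₀ = 8.220 × 10^-8 N

8.220 × 10^-8 N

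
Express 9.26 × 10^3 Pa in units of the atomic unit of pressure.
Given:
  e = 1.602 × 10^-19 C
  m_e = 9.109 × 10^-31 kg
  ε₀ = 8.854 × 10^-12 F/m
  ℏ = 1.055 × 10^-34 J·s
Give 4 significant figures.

atomic unit of pressure: P_au = E_h/a₀³ = m_e⁴e¹⁰/((4πε₀)⁵ℏ⁸) = 2.929 × 10^13 Pa.
9.26 × 10^3 / 2.929 × 10^13 = 3.161 × 10^-10

3.161 × 10^-10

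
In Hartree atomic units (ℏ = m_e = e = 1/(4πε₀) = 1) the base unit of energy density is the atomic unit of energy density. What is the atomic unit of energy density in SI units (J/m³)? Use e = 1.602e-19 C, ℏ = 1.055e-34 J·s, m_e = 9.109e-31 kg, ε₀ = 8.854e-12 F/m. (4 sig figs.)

2.929e13 J/m³

u_au = E_h/a₀³ = m_e⁴e¹⁰/((4πε₀)⁵ℏ⁸)
E_h = 4.354e-18 J
a₀ = 5.297e-11 m
E_h/a₀³ = 2.929e13 J/m³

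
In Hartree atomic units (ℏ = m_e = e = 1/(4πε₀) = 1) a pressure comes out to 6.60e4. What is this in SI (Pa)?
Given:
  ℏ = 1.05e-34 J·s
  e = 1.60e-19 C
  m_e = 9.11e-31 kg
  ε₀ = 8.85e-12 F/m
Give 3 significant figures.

1.99e18 Pa

One atomic unit of pressure: P_au = E_h/a₀³ = m_e⁴e¹⁰/((4πε₀)⁵ℏ⁸) = 3.01e13 Pa.
6.60e4 × 3.01e13 Pa = 1.99e18 Pa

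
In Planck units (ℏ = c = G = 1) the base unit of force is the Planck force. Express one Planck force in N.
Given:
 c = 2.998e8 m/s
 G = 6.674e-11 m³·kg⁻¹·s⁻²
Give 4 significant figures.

1.210e44 N

F_P = c⁴/G
  = 8.078e33 / 6.674e-11
  = 1.210e44 N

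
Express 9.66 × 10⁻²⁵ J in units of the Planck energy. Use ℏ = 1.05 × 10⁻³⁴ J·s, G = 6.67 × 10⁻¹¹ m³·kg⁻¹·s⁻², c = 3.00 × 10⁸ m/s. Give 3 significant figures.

Planck energy: E_P = √(ℏc⁵/G) = 1.96 × 10⁹ J.
9.66 × 10⁻²⁵ / 1.96 × 10⁹ = 4.94 × 10⁻³⁴

4.94 × 10⁻³⁴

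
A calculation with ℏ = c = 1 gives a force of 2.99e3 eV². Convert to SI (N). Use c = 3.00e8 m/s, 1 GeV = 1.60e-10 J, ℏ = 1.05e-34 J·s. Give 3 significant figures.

2.43e-9 N

Force is [E]/[L] = [E]²/(ℏc); restore (ℏc)⁻¹.
1 GeV² → 1/(ℏc) × (1 GeV in J)² = 8.13e5 N.
Convert the energy scale: 2.99e3 eV² = 2.99e-15 GeV².
Result: 2.99e-15 × 8.13e5 = 2.43e-9 N.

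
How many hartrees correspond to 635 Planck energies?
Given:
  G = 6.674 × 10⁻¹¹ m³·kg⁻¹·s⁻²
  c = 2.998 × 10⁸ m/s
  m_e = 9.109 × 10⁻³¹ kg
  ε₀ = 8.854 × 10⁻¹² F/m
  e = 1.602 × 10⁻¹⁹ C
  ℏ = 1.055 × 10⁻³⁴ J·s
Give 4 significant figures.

2.853 × 10²⁹

Planck energy: E_P = √(ℏc⁵/G) = 1.957 × 10⁹ J
hartree: E_h = m_e e⁴/(4πε₀ℏ)² = 4.354 × 10⁻¹⁸ J
635 × 1.957 × 10⁹ / 4.354 × 10⁻¹⁸ = 2.853 × 10²⁹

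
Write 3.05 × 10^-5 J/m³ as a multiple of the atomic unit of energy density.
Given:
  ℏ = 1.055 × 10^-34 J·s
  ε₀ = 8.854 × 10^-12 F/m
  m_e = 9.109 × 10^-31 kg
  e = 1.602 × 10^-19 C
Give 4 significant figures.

1.041 × 10^-18

atomic unit of energy density: u_au = E_h/a₀³ = m_e⁴e¹⁰/((4πε₀)⁵ℏ⁸) = 2.929 × 10^13 J/m³.
3.05 × 10^-5 / 2.929 × 10^13 = 1.041 × 10^-18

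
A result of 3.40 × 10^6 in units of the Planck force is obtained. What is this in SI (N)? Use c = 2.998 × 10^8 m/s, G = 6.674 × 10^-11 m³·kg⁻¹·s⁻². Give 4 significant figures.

4.115 × 10^50 N

One Planck force: F_P = c⁴/G = 1.210 × 10^44 N.
3.40 × 10^6 × 1.210 × 10^44 N = 4.115 × 10^50 N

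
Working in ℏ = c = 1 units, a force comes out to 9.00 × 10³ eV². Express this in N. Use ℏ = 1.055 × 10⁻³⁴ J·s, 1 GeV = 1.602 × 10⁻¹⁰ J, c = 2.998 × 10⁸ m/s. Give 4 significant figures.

Force is [E]/[L] = [E]²/(ℏc); restore (ℏc)⁻¹.
1 GeV² → 1/(ℏc) × (1 GeV in J)² = 8.114 × 10⁵ N.
Convert the energy scale: 9.00 × 10³ eV² = 9.00 × 10⁻¹⁵ GeV².
Result: 9.00 × 10⁻¹⁵ × 8.114 × 10⁵ = 7.303 × 10⁻⁹ N.

7.303 × 10⁻⁹ N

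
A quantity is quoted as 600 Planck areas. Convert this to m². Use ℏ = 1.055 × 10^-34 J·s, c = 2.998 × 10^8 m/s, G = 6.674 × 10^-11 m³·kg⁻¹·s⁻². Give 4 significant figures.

One Planck area: A_P = ℏG/c³ = 2.613 × 10^-70 m².
600 × 2.613 × 10^-70 m² = 1.568 × 10^-67 m²

1.568 × 10^-67 m²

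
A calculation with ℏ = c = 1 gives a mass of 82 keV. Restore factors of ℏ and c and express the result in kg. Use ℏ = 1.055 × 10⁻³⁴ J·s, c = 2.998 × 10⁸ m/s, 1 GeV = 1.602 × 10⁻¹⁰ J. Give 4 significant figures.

Mass is [E]/c²; divide by c².
1 GeV → 1/c² × (1 GeV in J) = 1.782 × 10⁻²⁷ kg.
Convert the energy scale: 82 keV = 8.20 × 10⁻⁵ GeV.
Result: 8.20 × 10⁻⁵ × 1.782 × 10⁻²⁷ = 1.462 × 10⁻³¹ kg.

1.462 × 10⁻³¹ kg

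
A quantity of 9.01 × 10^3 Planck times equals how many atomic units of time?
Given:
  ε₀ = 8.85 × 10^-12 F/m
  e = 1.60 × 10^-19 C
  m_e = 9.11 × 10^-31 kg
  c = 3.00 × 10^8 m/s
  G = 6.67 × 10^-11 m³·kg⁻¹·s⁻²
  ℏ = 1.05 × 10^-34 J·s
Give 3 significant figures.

2.02 × 10^-23

Planck time: t_P = √(ℏG/c⁵) = 5.37 × 10^-44 s
atomic unit of time: τ_au = (4πε₀)²ℏ³/(m_e e⁴) = 2.40 × 10^-17 s
9.01 × 10^3 × 5.37 × 10^-44 / 2.40 × 10^-17 = 2.02 × 10^-23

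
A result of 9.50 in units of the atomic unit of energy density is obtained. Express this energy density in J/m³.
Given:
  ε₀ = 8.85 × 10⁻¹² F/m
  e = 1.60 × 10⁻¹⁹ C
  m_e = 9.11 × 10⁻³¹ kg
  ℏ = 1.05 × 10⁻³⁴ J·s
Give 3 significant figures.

One atomic unit of energy density: u_au = E_h/a₀³ = m_e⁴e¹⁰/((4πε₀)⁵ℏ⁸) = 3.01 × 10¹³ J/m³.
9.50 × 3.01 × 10¹³ J/m³ = 2.86 × 10¹⁴ J/m³

2.86 × 10¹⁴ J/m³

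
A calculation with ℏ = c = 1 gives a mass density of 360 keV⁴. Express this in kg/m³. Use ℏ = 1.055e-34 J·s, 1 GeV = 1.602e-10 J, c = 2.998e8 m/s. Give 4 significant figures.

Mass density is [E]/(c²[L]³) = [E]⁴/(ℏ³c⁵).
1 GeV⁴ → 1/(ℏ³c⁵) × (1 GeV in J)⁴ = 2.316e20 kg/m³.
Convert the energy scale: 360 keV⁴ = 3.60e-22 GeV⁴.
Result: 3.60e-22 × 2.316e20 = 0.08338 kg/m³.

0.08338 kg/m³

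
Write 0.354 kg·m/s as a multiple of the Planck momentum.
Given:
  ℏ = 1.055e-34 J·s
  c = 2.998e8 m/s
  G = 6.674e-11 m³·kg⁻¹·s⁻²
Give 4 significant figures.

0.05424

Planck momentum: p_P = √(ℏc³/G) = 6.527 kg·m/s.
0.354 / 6.527 = 0.05424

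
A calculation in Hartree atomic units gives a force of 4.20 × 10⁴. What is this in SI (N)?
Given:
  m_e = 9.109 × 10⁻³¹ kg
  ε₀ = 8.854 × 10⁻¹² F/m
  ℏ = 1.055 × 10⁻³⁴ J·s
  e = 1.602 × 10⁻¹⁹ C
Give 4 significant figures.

One atomic unit of force: F_au = E_h/a₀ = m_e²e⁶/((4πε₀)³ℏ⁴) = 8.220 × 10⁻⁸ N.
4.20 × 10⁴ × 8.220 × 10⁻⁸ N = 3.452 × 10⁻³ N

3.452 × 10⁻³ N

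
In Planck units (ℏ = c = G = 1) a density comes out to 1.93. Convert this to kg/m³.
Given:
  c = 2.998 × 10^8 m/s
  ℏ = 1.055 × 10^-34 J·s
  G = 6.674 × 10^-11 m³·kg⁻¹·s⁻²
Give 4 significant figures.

9.947 × 10^96 kg/m³

One Planck density: ρ_P = c⁵/(ℏG²) = 5.154 × 10^96 kg/m³.
1.93 × 5.154 × 10^96 kg/m³ = 9.947 × 10^96 kg/m³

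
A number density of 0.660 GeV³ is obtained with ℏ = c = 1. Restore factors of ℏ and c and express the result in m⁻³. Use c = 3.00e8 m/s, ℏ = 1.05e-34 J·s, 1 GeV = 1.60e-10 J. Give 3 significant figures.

Number density is [L]⁻³ = [E]³/(ℏc)³.
1 GeV³ → 1/(ℏc)³ × (1 GeV in J)³ = 1.31e47 m⁻³.
Result: 0.660 × 1.31e47 = 8.65e46 m⁻³.

8.65e46 m⁻³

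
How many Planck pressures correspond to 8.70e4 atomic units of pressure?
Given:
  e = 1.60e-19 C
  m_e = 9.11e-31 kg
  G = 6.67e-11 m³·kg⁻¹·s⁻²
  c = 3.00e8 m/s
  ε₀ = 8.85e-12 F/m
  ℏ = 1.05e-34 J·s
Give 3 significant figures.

5.60e-96

atomic unit of pressure: P_au = E_h/a₀³ = m_e⁴e¹⁰/((4πε₀)⁵ℏ⁸) = 3.01e13 Pa
Planck pressure: p_P = c⁷/(ℏG²) = 4.68e113 Pa
8.70e4 × 3.01e13 / 4.68e113 = 5.60e-96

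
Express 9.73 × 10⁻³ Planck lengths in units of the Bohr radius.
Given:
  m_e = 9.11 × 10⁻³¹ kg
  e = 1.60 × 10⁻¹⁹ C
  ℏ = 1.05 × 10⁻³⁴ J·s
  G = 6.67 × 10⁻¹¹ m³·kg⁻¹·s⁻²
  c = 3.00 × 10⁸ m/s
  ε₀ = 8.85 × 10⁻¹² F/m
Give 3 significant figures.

Planck length: ℓ_P = √(ℏG/c³) = 1.61 × 10⁻³⁵ m
Bohr radius: a₀ = 4πε₀ℏ²/(m_e e²) = 5.26 × 10⁻¹¹ m
9.73 × 10⁻³ × 1.61 × 10⁻³⁵ / 5.26 × 10⁻¹¹ = 2.98 × 10⁻²⁷

2.98 × 10⁻²⁷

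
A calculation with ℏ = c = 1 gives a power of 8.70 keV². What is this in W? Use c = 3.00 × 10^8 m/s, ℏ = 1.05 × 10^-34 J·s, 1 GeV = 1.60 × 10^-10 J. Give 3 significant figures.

2.12 × 10^3 W

Power is [E]/[T] = [E]²/ℏ.
1 GeV² → 1/ℏ × (1 GeV in J)² = 2.44 × 10^14 W.
Convert the energy scale: 8.70 keV² = 8.70 × 10^-12 GeV².
Result: 8.70 × 10^-12 × 2.44 × 10^14 = 2.12 × 10^3 W.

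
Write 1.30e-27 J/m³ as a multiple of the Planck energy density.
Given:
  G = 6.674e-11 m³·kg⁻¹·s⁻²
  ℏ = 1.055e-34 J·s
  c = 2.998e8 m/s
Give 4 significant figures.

2.806e-141

Planck energy density: u_P = c⁷/(ℏG²) = 4.632e113 J/m³.
1.30e-27 / 4.632e113 = 2.806e-141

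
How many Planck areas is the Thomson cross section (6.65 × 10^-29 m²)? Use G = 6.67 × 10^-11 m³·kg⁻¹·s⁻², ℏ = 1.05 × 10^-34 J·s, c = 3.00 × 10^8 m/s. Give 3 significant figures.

2.56 × 10^41

Planck area: A_P = ℏG/c³ = 2.59 × 10^-70 m².
6.65 × 10^-29 / 2.59 × 10^-70 = 2.56 × 10^41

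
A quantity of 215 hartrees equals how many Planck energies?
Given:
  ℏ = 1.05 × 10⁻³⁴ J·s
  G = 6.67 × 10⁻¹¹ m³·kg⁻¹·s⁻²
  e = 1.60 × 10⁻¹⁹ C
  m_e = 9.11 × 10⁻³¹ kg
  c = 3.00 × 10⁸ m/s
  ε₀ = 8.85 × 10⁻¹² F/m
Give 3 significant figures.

4.81 × 10⁻²⁵

hartree: E_h = m_e e⁴/(4πε₀ℏ)² = 4.38 × 10⁻¹⁸ J
Planck energy: E_P = √(ℏc⁵/G) = 1.96 × 10⁹ J
215 × 4.38 × 10⁻¹⁸ / 1.96 × 10⁹ = 4.81 × 10⁻²⁵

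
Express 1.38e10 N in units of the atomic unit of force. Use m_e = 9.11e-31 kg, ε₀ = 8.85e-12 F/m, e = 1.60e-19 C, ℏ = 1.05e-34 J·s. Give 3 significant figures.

1.66e17

atomic unit of force: F_au = E_h/a₀ = m_e²e⁶/((4πε₀)³ℏ⁴) = 8.33e-8 N.
1.38e10 / 8.33e-8 = 1.66e17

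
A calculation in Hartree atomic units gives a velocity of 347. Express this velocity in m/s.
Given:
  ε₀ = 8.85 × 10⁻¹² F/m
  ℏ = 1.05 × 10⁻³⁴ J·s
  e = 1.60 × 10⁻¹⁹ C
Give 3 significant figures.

One atomic unit of velocity: v_au = e²/(4πε₀ℏ) = 2.19 × 10⁶ m/s.
347 × 2.19 × 10⁶ m/s = 7.61 × 10⁸ m/s

7.61 × 10⁸ m/s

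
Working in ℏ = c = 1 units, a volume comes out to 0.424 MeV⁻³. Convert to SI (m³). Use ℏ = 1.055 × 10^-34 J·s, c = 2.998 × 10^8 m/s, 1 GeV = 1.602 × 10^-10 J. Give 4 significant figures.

Volume is [L]³ = [E]⁻³·(ℏc)³.
1 GeV⁻³ → (ℏc)³ × (1 GeV in J)⁻³ = 7.696 × 10^-48 m³.
Convert the energy scale: 0.424 MeV⁻³ = 4.24 × 10^8 GeV⁻³.
Result: 4.24 × 10^8 × 7.696 × 10^-48 = 3.263 × 10^-39 m³.

3.263 × 10^-39 m³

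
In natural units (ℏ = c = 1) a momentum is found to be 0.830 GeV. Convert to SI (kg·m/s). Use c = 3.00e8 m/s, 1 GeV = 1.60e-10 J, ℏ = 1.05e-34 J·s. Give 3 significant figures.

Momentum is [E]/c; divide by c.
1 GeV → 1/c × (1 GeV in J) = 5.33e-19 kg·m/s.
Result: 0.830 × 5.33e-19 = 4.43e-19 kg·m/s.

4.43e-19 kg·m/s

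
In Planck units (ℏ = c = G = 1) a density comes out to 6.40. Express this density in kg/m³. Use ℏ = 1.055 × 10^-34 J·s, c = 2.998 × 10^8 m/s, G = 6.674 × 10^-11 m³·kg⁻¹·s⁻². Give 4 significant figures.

3.298 × 10^97 kg/m³

One Planck density: ρ_P = c⁵/(ℏG²) = 5.154 × 10^96 kg/m³.
6.40 × 5.154 × 10^96 kg/m³ = 3.298 × 10^97 kg/m³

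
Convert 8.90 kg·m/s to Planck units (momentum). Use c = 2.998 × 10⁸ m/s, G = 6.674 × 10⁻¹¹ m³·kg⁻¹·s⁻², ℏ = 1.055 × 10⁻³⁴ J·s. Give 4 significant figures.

Planck momentum: p_P = √(ℏc³/G) = 6.527 kg·m/s.
8.90 / 6.527 = 1.364

1.364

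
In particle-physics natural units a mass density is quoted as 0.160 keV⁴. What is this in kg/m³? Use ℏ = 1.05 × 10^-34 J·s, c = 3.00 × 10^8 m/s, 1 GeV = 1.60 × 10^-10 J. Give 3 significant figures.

3.73 × 10^-5 kg/m³

Mass density is [E]/(c²[L]³) = [E]⁴/(ℏ³c⁵).
1 GeV⁴ → 1/(ℏ³c⁵) × (1 GeV in J)⁴ = 2.33 × 10^20 kg/m³.
Convert the energy scale: 0.160 keV⁴ = 1.60 × 10^-25 GeV⁴.
Result: 1.60 × 10^-25 × 2.33 × 10^20 = 3.73 × 10^-5 kg/m³.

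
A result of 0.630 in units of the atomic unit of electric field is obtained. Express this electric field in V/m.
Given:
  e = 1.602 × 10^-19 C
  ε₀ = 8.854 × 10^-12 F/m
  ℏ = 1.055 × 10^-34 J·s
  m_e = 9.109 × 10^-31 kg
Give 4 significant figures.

3.232 × 10^11 V/m

One atomic unit of electric field: E_au = E_h/(e a₀) = m_e²e⁵/((4πε₀)³ℏ⁴) = 5.131 × 10^11 V/m.
0.630 × 5.131 × 10^11 V/m = 3.232 × 10^11 V/m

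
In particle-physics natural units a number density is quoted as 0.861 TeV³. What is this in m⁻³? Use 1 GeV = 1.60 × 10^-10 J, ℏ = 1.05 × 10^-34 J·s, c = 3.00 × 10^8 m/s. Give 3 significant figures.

Number density is [L]⁻³ = [E]³/(ℏc)³.
1 GeV³ → 1/(ℏc)³ × (1 GeV in J)³ = 1.31 × 10^47 m⁻³.
Convert the energy scale: 0.861 TeV³ = 8.61 × 10^8 GeV³.
Result: 8.61 × 10^8 × 1.31 × 10^47 = 1.13 × 10^56 m⁻³.

1.13 × 10^56 m⁻³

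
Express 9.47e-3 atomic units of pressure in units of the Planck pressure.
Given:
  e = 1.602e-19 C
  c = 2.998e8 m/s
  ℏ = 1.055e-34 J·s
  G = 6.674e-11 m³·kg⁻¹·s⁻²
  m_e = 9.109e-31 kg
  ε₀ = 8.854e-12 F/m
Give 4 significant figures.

atomic unit of pressure: P_au = E_h/a₀³ = m_e⁴e¹⁰/((4πε₀)⁵ℏ⁸) = 2.929e13 Pa
Planck pressure: p_P = c⁷/(ℏG²) = 4.632e113 Pa
9.47e-3 × 2.929e13 / 4.632e113 = 5.988e-103

5.988e-103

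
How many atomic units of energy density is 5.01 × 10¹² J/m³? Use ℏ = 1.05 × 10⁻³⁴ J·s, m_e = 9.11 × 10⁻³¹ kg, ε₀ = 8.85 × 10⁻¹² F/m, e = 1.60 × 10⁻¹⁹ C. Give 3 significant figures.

atomic unit of energy density: u_au = E_h/a₀³ = m_e⁴e¹⁰/((4πε₀)⁵ℏ⁸) = 3.01 × 10¹³ J/m³.
5.01 × 10¹² / 3.01 × 10¹³ = 0.166

0.166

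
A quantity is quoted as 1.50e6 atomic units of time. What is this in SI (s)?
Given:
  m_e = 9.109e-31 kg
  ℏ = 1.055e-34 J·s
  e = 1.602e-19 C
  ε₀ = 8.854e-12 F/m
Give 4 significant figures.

3.634e-11 s

One atomic unit of time: τ_au = (4πε₀)²ℏ³/(m_e e⁴) = 2.423e-17 s.
1.50e6 × 2.423e-17 s = 3.634e-11 s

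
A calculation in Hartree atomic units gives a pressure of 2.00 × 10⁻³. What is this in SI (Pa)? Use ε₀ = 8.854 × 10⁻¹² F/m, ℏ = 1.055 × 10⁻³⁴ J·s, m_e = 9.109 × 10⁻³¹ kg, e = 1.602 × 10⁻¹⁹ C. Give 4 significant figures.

5.858 × 10¹⁰ Pa

One atomic unit of pressure: P_au = E_h/a₀³ = m_e⁴e¹⁰/((4πε₀)⁵ℏ⁸) = 2.929 × 10¹³ Pa.
2.00 × 10⁻³ × 2.929 × 10¹³ Pa = 5.858 × 10¹⁰ Pa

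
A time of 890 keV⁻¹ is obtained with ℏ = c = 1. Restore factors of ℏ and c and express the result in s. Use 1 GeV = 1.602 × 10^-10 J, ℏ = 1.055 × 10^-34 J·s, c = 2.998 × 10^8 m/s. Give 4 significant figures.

A time is [E]⁻¹ in ℏ=c=1; restore one factor of ℏ.
1 GeV⁻¹ → ℏ × (1 GeV in J)⁻¹ = 6.586 × 10^-25 s.
Convert the energy scale: 890 keV⁻¹ = 8.90 × 10^8 GeV⁻¹.
Result: 8.90 × 10^8 × 6.586 × 10^-25 = 5.861 × 10^-16 s.

5.861 × 10^-16 s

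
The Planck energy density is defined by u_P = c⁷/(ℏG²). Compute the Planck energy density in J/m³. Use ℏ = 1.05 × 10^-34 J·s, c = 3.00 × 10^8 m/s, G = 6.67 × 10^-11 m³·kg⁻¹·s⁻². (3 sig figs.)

4.68 × 10^113 J/m³

u_P = c⁷/(ℏG²)
  = 2.19 × 10^59 / 4.67 × 10^-55
  = 4.68 × 10^113 J/m³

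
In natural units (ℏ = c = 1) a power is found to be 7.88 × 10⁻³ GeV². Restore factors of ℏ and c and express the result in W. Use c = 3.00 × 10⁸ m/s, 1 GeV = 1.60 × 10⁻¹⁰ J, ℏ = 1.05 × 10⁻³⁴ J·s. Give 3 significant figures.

Power is [E]/[T] = [E]²/ℏ.
1 GeV² → 1/ℏ × (1 GeV in J)² = 2.44 × 10¹⁴ W.
Result: 7.88 × 10⁻³ × 2.44 × 10¹⁴ = 1.92 × 10¹² W.

1.92 × 10¹² W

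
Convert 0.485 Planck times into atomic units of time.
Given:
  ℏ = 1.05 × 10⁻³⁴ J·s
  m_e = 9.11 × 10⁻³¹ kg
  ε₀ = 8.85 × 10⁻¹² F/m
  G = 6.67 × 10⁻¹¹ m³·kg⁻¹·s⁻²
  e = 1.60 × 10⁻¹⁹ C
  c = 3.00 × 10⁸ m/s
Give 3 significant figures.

1.09 × 10⁻²⁷

Planck time: t_P = √(ℏG/c⁵) = 5.37 × 10⁻⁴⁴ s
atomic unit of time: τ_au = (4πε₀)²ℏ³/(m_e e⁴) = 2.40 × 10⁻¹⁷ s
0.485 × 5.37 × 10⁻⁴⁴ / 2.40 × 10⁻¹⁷ = 1.09 × 10⁻²⁷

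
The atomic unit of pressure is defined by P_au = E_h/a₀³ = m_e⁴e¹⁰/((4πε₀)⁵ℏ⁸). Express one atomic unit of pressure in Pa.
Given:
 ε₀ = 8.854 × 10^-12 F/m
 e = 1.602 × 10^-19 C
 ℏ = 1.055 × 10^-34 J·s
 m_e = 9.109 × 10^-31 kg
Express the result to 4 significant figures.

2.929 × 10^13 Pa

P_au = E_h/a₀³ = m_e⁴e¹⁰/((4πε₀)⁵ℏ⁸)
E_h = 4.354 × 10^-18 J
a₀ = 5.297 × 10^-11 m
E_h/a₀³ = 2.929 × 10^13 Pa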